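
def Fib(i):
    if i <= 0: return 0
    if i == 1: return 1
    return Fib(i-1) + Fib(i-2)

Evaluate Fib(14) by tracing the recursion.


Computing Fib(14) bottom-up:
Fib(0) = 0
Fib(1) = 1
Fib(2) = Fib(1) + Fib(0) = 1 + 0 = 1
Fib(3) = Fib(2) + Fib(1) = 1 + 1 = 2
Fib(4) = Fib(3) + Fib(2) = 2 + 1 = 3
Fib(5) = Fib(4) + Fib(3) = 3 + 2 = 5
Fib(6) = Fib(5) + Fib(4) = 5 + 3 = 8
Fib(7) = Fib(6) + Fib(5) = 8 + 5 = 13
Fib(8) = Fib(7) + Fib(6) = 13 + 8 = 21
Fib(9) = Fib(8) + Fib(7) = 21 + 13 = 34
Fib(10) = Fib(9) + Fib(8) = 34 + 21 = 55
Fib(11) = Fib(10) + Fib(9) = 55 + 34 = 89
Fib(12) = Fib(11) + Fib(10) = 89 + 55 = 144
Fib(13) = Fib(12) + Fib(11) = 144 + 89 = 233
Fib(14) = Fib(13) + Fib(12) = 233 + 144 = 377

377


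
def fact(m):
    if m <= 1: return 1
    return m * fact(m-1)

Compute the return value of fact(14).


fact(14)
= 14 * fact(13)
= 14 * 13 * fact(12)
= 14 * 13 * 12 * fact(11)
= 14 * 13 * 12 * 11 * fact(10)
= 14 * 13 * 12 * 11 * 10 * fact(9)
= 14 * 13 * 12 * 11 * 10 * 9 * fact(8)
= 14 * 13 * 12 * 11 * 10 * 9 * 8 * fact(7)
= 14 * 13 * 12 * 11 * 10 * 9 * 8 * 7 * fact(6)
= 14 * 13 * 12 * 11 * 10 * 9 * 8 * 7 * 6 * fact(5)
= 14 * 13 * 12 * 11 * 10 * 9 * 8 * 7 * 6 * 5 * fact(4)
= 14 * 13 * 12 * 11 * 10 * 9 * 8 * 7 * 6 * 5 * 4 * fact(3)
= 14 * 13 * 12 * 11 * 10 * 9 * 8 * 7 * 6 * 5 * 4 * 3 * fact(2)
= 14 * 13 * 12 * 11 * 10 * 9 * 8 * 7 * 6 * 5 * 4 * 3 * 2 * fact(1)
= 14 * 13 * 12 * 11 * 10 * 9 * 8 * 7 * 6 * 5 * 4 * 3 * 2 * 1
= 87178291200

87178291200


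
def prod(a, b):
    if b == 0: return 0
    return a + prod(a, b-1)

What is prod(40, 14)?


prod(40, 14) = 40 + prod(40, 13)
prod(40, 13) = 40 + prod(40, 12)
prod(40, 12) = 40 + prod(40, 11)
prod(40, 11) = 40 + prod(40, 10)
prod(40, 10) = 40 + prod(40, 9)
prod(40, 9) = 40 + prod(40, 8)
prod(40, 8) = 40 + prod(40, 7)
prod(40, 7) = 40 + prod(40, 6)
prod(40, 6) = 40 + prod(40, 5)
prod(40, 5) = 40 + prod(40, 4)
prod(40, 4) = 40 + prod(40, 3)
prod(40, 3) = 40 + prod(40, 2)
prod(40, 2) = 40 + prod(40, 1)
prod(40, 1) = 40 + prod(40, 0)
prod(40, 0) = 0  (base case)
Total: 40 + 40 + 40 + 40 + 40 + 40 + 40 + 40 + 40 + 40 + 40 + 40 + 40 + 40 + 0 = 560

560


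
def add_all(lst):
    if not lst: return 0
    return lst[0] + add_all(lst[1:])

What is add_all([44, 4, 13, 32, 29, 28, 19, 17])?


add_all([44, 4, 13, 32, 29, 28, 19, 17]) = 44 + add_all([4, 13, 32, 29, 28, 19, 17])
add_all([4, 13, 32, 29, 28, 19, 17]) = 4 + add_all([13, 32, 29, 28, 19, 17])
add_all([13, 32, 29, 28, 19, 17]) = 13 + add_all([32, 29, 28, 19, 17])
add_all([32, 29, 28, 19, 17]) = 32 + add_all([29, 28, 19, 17])
add_all([29, 28, 19, 17]) = 29 + add_all([28, 19, 17])
add_all([28, 19, 17]) = 28 + add_all([19, 17])
add_all([19, 17]) = 19 + add_all([17])
add_all([17]) = 17 + add_all([])
add_all([]) = 0  (base case)
Total: 44 + 4 + 13 + 32 + 29 + 28 + 19 + 17 + 0 = 186

186


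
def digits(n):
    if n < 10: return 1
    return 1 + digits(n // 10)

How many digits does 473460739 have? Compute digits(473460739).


digits(473460739) = 1 + digits(47346073)
digits(47346073) = 1 + digits(4734607)
digits(4734607) = 1 + digits(473460)
digits(473460) = 1 + digits(47346)
digits(47346) = 1 + digits(4734)
digits(4734) = 1 + digits(473)
digits(473) = 1 + digits(47)
digits(47) = 1 + digits(4)
digits(4) = 1  (base case: 4 < 10)
Unwinding: 1 + 1 + 1 + 1 + 1 + 1 + 1 + 1 + 1 = 9

9


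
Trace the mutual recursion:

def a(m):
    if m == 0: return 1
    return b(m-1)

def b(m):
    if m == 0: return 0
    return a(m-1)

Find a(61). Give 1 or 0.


a(61) = b(60)
b(60) = a(59)
a(59) = b(58)
b(58) = a(57)
a(57) = b(56)
b(56) = a(55)
a(55) = b(54)
b(54) = a(53)
a(53) = b(52)
b(52) = a(51)
a(51) = b(50)
b(50) = a(49)
a(49) = b(48)
b(48) = a(47)
a(47) = b(46)
b(46) = a(45)
a(45) = b(44)
b(44) = a(43)
a(43) = b(42)
b(42) = a(41)
a(41) = b(40)
b(40) = a(39)
a(39) = b(38)
b(38) = a(37)
a(37) = b(36)
b(36) = a(35)
a(35) = b(34)
b(34) = a(33)
a(33) = b(32)
b(32) = a(31)
a(31) = b(30)
b(30) = a(29)
a(29) = b(28)
b(28) = a(27)
a(27) = b(26)
b(26) = a(25)
a(25) = b(24)
b(24) = a(23)
a(23) = b(22)
b(22) = a(21)
a(21) = b(20)
b(20) = a(19)
a(19) = b(18)
b(18) = a(17)
a(17) = b(16)
b(16) = a(15)
a(15) = b(14)
b(14) = a(13)
a(13) = b(12)
b(12) = a(11)
a(11) = b(10)
b(10) = a(9)
a(9) = b(8)
b(8) = a(7)
a(7) = b(6)
b(6) = a(5)
a(5) = b(4)
b(4) = a(3)
a(3) = b(2)
b(2) = a(1)
a(1) = b(0)
b(0) = 0  (base case)
Result: 0

0


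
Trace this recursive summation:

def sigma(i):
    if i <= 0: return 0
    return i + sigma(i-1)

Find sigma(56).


sigma(56)
= 56 + 55 + 54 + 53 + 52 + 51 + 50 + 49 + 48 + 47 + 46 + 45 + 44 + 43 + 42 + 41 + 40 + 39 + 38 + 37 + 36 + 35 + 34 + 33 + 32 + 31 + 30 + 29 + 28 + 27 + 26 + 25 + 24 + 23 + 22 + 21 + 20 + 19 + 18 + 17 + 16 + 15 + 14 + 13 + 12 + 11 + 10 + 9 + 8 + 7 + 6 + 5 + 4 + 3 + 2 + 1 + sigma(0)
= 56 + 55 + 54 + 53 + 52 + 51 + 50 + 49 + 48 + 47 + 46 + 45 + 44 + 43 + 42 + 41 + 40 + 39 + 38 + 37 + 36 + 35 + 34 + 33 + 32 + 31 + 30 + 29 + 28 + 27 + 26 + 25 + 24 + 23 + 22 + 21 + 20 + 19 + 18 + 17 + 16 + 15 + 14 + 13 + 12 + 11 + 10 + 9 + 8 + 7 + 6 + 5 + 4 + 3 + 2 + 1 + 0
= 1596

1596


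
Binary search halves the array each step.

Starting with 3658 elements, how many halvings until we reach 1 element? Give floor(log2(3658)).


3658 / 2 = 1829
1829 / 2 = 914
914 / 2 = 457
457 / 2 = 228
228 / 2 = 114
114 / 2 = 57
57 / 2 = 28
28 / 2 = 14
14 / 2 = 7
7 / 2 = 3
3 / 2 = 1
Reached 1 after 11 halvings

11


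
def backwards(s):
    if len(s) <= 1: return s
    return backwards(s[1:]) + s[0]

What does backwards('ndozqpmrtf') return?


backwards('ndozqpmrtf') = backwards('dozqpmrtf') + 'n'
backwards('dozqpmrtf') = backwards('ozqpmrtf') + 'd'
backwards('ozqpmrtf') = backwards('zqpmrtf') + 'o'
backwards('zqpmrtf') = backwards('qpmrtf') + 'z'
backwards('qpmrtf') = backwards('pmrtf') + 'q'
backwards('pmrtf') = backwards('mrtf') + 'p'
backwards('mrtf') = backwards('rtf') + 'm'
backwards('rtf') = backwards('tf') + 'r'
backwards('tf') = backwards('f') + 't'
backwards('f') = 'f'  (base case)
Concatenating: 'f' + 't' + 'r' + 'm' + 'p' + 'q' + 'z' + 'o' + 'd' + 'n' = 'ftrmpqzodn'

ftrmpqzodn


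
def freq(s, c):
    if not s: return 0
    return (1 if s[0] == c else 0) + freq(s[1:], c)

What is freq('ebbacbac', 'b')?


s[0]='e' != 'b' -> 0
s[0]='b' == 'b' -> 1
s[0]='b' == 'b' -> 1
s[0]='a' != 'b' -> 0
s[0]='c' != 'b' -> 0
s[0]='b' == 'b' -> 1
s[0]='a' != 'b' -> 0
s[0]='c' != 'b' -> 0
Sum: 0 + 1 + 1 + 0 + 0 + 1 + 0 + 0 = 3

3


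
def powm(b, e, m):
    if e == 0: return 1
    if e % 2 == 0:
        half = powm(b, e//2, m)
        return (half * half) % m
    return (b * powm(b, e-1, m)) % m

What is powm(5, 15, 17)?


powm(5, 15, 17): e is odd, compute powm(5, 14, 17)
  powm(5, 14, 17): e is even, compute powm(5, 7, 17)
    powm(5, 7, 17): e is odd, compute powm(5, 6, 17)
      powm(5, 6, 17): e is even, compute powm(5, 3, 17)
        powm(5, 3, 17): e is odd, compute powm(5, 2, 17)
          powm(5, 2, 17): e is even, compute powm(5, 1, 17)
          powm(5, 1, 17): e is odd, compute powm(5, 0, 17)
          powm(5, 0, 17) = 1
          (5 * 1) % 17 = 5
          half=5, (5*5) % 17 = 8
        (5 * 8) % 17 = 6
      half=6, (6*6) % 17 = 2
    (5 * 2) % 17 = 10
  half=10, (10*10) % 17 = 15
(5 * 15) % 17 = 7

7


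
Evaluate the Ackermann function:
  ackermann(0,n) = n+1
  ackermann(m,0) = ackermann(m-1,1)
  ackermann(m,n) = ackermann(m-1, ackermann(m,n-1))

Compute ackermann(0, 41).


ackermann(0, 41) = 42
Result: ackermann(0, 41) = 42

42


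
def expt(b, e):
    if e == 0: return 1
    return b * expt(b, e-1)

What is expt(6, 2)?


expt(6, 2)
= 6 * expt(6, 1)
= 6 * 6 * expt(6, 0)
= 6 * 6 * 1
= 36

36


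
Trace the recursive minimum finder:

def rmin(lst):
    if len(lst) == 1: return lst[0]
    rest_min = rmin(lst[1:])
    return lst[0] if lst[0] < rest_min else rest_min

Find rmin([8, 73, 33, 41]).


rmin([8, 73, 33, 41]): compare 8 with rmin([73, 33, 41])
rmin([73, 33, 41]): compare 73 with rmin([33, 41])
rmin([33, 41]): compare 33 with rmin([41])
rmin([41]) = 41  (base case)
Compare 33 with 41 -> 33
Compare 73 with 33 -> 33
Compare 8 with 33 -> 8

8


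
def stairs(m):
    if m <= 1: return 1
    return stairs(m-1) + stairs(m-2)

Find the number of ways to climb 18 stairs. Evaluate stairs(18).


Building up from base cases:
stairs(0) = 1
stairs(1) = 1
stairs(2) = stairs(1) + stairs(0) = 1 + 1 = 2
stairs(3) = stairs(2) + stairs(1) = 2 + 1 = 3
stairs(4) = stairs(3) + stairs(2) = 3 + 2 = 5
stairs(5) = stairs(4) + stairs(3) = 5 + 3 = 8
stairs(6) = stairs(5) + stairs(4) = 8 + 5 = 13
stairs(7) = stairs(6) + stairs(5) = 13 + 8 = 21
stairs(8) = stairs(7) + stairs(6) = 21 + 13 = 34
stairs(9) = stairs(8) + stairs(7) = 34 + 21 = 55
stairs(10) = stairs(9) + stairs(8) = 55 + 34 = 89
stairs(11) = stairs(10) + stairs(9) = 89 + 55 = 144
stairs(12) = stairs(11) + stairs(10) = 144 + 89 = 233
stairs(13) = stairs(12) + stairs(11) = 233 + 144 = 377
stairs(14) = stairs(13) + stairs(12) = 377 + 233 = 610
stairs(15) = stairs(14) + stairs(13) = 610 + 377 = 987
stairs(16) = stairs(15) + stairs(14) = 987 + 610 = 1597
stairs(17) = stairs(16) + stairs(15) = 1597 + 987 = 2584
stairs(18) = stairs(17) + stairs(16) = 2584 + 1597 = 4181

4181


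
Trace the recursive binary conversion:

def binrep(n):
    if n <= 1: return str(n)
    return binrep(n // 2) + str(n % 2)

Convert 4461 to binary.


binrep(4461) = binrep(2230) + '1'
binrep(2230) = binrep(1115) + '0'
binrep(1115) = binrep(557) + '1'
binrep(557) = binrep(278) + '1'
binrep(278) = binrep(139) + '0'
binrep(139) = binrep(69) + '1'
binrep(69) = binrep(34) + '1'
binrep(34) = binrep(17) + '0'
binrep(17) = binrep(8) + '1'
binrep(8) = binrep(4) + '0'
binrep(4) = binrep(2) + '0'
binrep(2) = binrep(1) + '0'
binrep(1) = '1'  (base case)
Concatenating: '1' + '0' + '0' + '0' + '1' + '0' + '1' + '1' + '0' + '1' + '1' + '0' + '1' = '1000101101101'

1000101101101


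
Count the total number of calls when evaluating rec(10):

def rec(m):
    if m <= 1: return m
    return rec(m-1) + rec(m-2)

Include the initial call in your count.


Let C(n) = total calls for rec(n)
C(0) = 1, C(1) = 1
C(2) = 1 + C(1) + C(0) = 1 + 1 + 1 = 3
C(3) = 1 + C(2) + C(1) = 1 + 3 + 1 = 5
C(4) = 1 + C(3) + C(2) = 1 + 5 + 3 = 9
C(5) = 1 + C(4) + C(3) = 1 + 9 + 5 = 15
C(6) = 1 + C(5) + C(4) = 1 + 15 + 9 = 25
C(7) = 1 + C(6) + C(5) = 1 + 25 + 15 = 41
C(8) = 1 + C(7) + C(6) = 1 + 41 + 25 = 67
C(9) = 1 + C(8) + C(7) = 1 + 67 + 41 = 109
C(10) = 1 + C(9) + C(8) = 1 + 109 + 67 = 177

177


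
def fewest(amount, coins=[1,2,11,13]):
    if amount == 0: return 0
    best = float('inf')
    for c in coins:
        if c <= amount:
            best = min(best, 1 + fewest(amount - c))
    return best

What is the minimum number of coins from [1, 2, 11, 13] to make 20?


Building up with DP:
fewest(0) = 0
fewest(1) = min(1+fewest(0)=1+0=1) = 1
fewest(2) = min(1+fewest(1)=1+1=2, 1+fewest(0)=1+0=1) = 1
fewest(3) = min(1+fewest(2)=1+1=2, 1+fewest(1)=1+1=2) = 2
fewest(4) = min(1+fewest(3)=1+2=3, 1+fewest(2)=1+1=2) = 2
fewest(5) = min(1+fewest(4)=1+2=3, 1+fewest(3)=1+2=3) = 3
fewest(6) = min(1+fewest(5)=1+3=4, 1+fewest(4)=1+2=3) = 3
fewest(7) = min(1+fewest(6)=1+3=4, 1+fewest(5)=1+3=4) = 4
fewest(8) = min(1+fewest(7)=1+4=5, 1+fewest(6)=1+3=4) = 4
fewest(9) = min(1+fewest(8)=1+4=5, 1+fewest(7)=1+4=5) = 5
fewest(10) = min(1+fewest(9)=1+5=6, 1+fewest(8)=1+4=5) = 5
fewest(11) = min(1+fewest(10)=1+5=6, 1+fewest(9)=1+5=6, 1+fewest(0)=1+0=1) = 1
fewest(12) = min(1+fewest(11)=1+1=2, 1+fewest(10)=1+5=6, 1+fewest(1)=1+1=2) = 2
fewest(13) = min(1+fewest(12)=1+2=3, 1+fewest(11)=1+1=2, 1+fewest(2)=1+1=2, 1+fewest(0)=1+0=1) = 1
fewest(14) = min(1+fewest(13)=1+1=2, 1+fewest(12)=1+2=3, 1+fewest(3)=1+2=3, 1+fewest(1)=1+1=2) = 2
fewest(15) = min(1+fewest(14)=1+2=3, 1+fewest(13)=1+1=2, 1+fewest(4)=1+2=3, 1+fewest(2)=1+1=2) = 2
fewest(16) = min(1+fewest(15)=1+2=3, 1+fewest(14)=1+2=3, 1+fewest(5)=1+3=4, 1+fewest(3)=1+2=3) = 3
fewest(17) = min(1+fewest(16)=1+3=4, 1+fewest(15)=1+2=3, 1+fewest(6)=1+3=4, 1+fewest(4)=1+2=3) = 3
fewest(18) = min(1+fewest(17)=1+3=4, 1+fewest(16)=1+3=4, 1+fewest(7)=1+4=5, 1+fewest(5)=1+3=4) = 4
fewest(19) = min(1+fewest(18)=1+4=5, 1+fewest(17)=1+3=4, 1+fewest(8)=1+4=5, 1+fewest(6)=1+3=4) = 4
fewest(20) = min(1+fewest(19)=1+4=5, 1+fewest(18)=1+4=5, 1+fewest(9)=1+5=6, 1+fewest(7)=1+4=5) = 5

5


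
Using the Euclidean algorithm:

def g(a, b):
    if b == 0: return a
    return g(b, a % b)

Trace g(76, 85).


g(76, 85) = g(85, 76)
g(85, 76) = g(76, 9)
g(76, 9) = g(9, 4)
g(9, 4) = g(4, 1)
g(4, 1) = g(1, 0)
g(1, 0) = 1  (base case)

1


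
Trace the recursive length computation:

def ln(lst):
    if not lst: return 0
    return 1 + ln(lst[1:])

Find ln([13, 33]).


ln([13, 33]) = 1 + ln([33])
ln([33]) = 1 + ln([])
ln([]) = 0  (base case)
Unwinding: 1 + 1 + 0 = 2

2


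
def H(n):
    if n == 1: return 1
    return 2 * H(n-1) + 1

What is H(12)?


H(12) = 2 * H(11) + 1
H(11) = 2 * H(10) + 1
H(10) = 2 * H(9) + 1
H(9) = 2 * H(8) + 1
H(8) = 2 * H(7) + 1
H(7) = 2 * H(6) + 1
H(6) = 2 * H(5) + 1
H(5) = 2 * H(4) + 1
H(4) = 2 * H(3) + 1
H(3) = 2 * H(2) + 1
H(2) = 2 * H(1) + 1
H(1) = 1  (base case)
H(2) = 2 * 1 + 1 = 3
H(3) = 2 * 3 + 1 = 7
H(4) = 2 * 7 + 1 = 15
H(5) = 2 * 15 + 1 = 31
H(6) = 2 * 31 + 1 = 63
H(7) = 2 * 63 + 1 = 127
H(8) = 2 * 127 + 1 = 255
H(9) = 2 * 255 + 1 = 511
H(10) = 2 * 511 + 1 = 1023
H(11) = 2 * 1023 + 1 = 2047
H(12) = 2 * 2047 + 1 = 4095

4095


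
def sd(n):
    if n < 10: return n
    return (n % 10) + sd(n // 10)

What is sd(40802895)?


sd(40802895) = 5 + sd(4080289)
sd(4080289) = 9 + sd(408028)
sd(408028) = 8 + sd(40802)
sd(40802) = 2 + sd(4080)
sd(4080) = 0 + sd(408)
sd(408) = 8 + sd(40)
sd(40) = 0 + sd(4)
sd(4) = 4  (base case)
Total: 5 + 9 + 8 + 2 + 0 + 8 + 0 + 4 = 36

36


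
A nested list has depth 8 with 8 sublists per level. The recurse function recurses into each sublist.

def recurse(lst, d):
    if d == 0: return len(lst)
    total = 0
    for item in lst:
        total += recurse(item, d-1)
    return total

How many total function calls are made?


At depth 0 (root): 1 call
At depth 1: each of 1 parents calls recurse on 8 children = 8 calls
At depth 2: each of 8 parents calls recurse on 8 children = 64 calls
At depth 3: each of 64 parents calls recurse on 8 children = 512 calls
At depth 4: each of 512 parents calls recurse on 8 children = 4096 calls
At depth 5: each of 4096 parents calls recurse on 8 children = 32768 calls
At depth 6: each of 32768 parents calls recurse on 8 children = 262144 calls
At depth 7: each of 262144 parents calls recurse on 8 children = 2097152 calls
At depth 8: each of 2097152 parents calls recurse on 8 children = 16777216 calls
Total: 1 + 8 + 64 + 512 + 4096 + 32768 + 262144 + 2097152 + 16777216 = 19173961

19173961


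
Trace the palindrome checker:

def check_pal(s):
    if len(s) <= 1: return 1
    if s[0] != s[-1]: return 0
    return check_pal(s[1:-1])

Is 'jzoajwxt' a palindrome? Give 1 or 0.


check_pal('jzoajwxt'): s[0]='j' != s[-1]='t' -> return 0
Result: 0 (not a palindrome)

0


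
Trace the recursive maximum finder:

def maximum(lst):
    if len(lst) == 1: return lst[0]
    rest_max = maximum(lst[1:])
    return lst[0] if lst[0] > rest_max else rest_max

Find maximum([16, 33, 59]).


maximum([16, 33, 59]): compare 16 with maximum([33, 59])
maximum([33, 59]): compare 33 with maximum([59])
maximum([59]) = 59  (base case)
Compare 33 with 59 -> 59
Compare 16 with 59 -> 59

59


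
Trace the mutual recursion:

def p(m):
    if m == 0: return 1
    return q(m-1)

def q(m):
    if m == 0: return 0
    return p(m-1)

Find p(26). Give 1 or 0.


p(26) = q(25)
q(25) = p(24)
p(24) = q(23)
q(23) = p(22)
p(22) = q(21)
q(21) = p(20)
p(20) = q(19)
q(19) = p(18)
p(18) = q(17)
q(17) = p(16)
p(16) = q(15)
q(15) = p(14)
p(14) = q(13)
q(13) = p(12)
p(12) = q(11)
q(11) = p(10)
p(10) = q(9)
q(9) = p(8)
p(8) = q(7)
q(7) = p(6)
p(6) = q(5)
q(5) = p(4)
p(4) = q(3)
q(3) = p(2)
p(2) = q(1)
q(1) = p(0)
p(0) = 1  (base case)
Result: 1

1


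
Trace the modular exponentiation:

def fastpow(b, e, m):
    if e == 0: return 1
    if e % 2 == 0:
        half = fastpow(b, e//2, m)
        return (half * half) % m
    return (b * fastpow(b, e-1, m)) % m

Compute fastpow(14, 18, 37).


fastpow(14, 18, 37): e is even, compute fastpow(14, 9, 37)
  fastpow(14, 9, 37): e is odd, compute fastpow(14, 8, 37)
    fastpow(14, 8, 37): e is even, compute fastpow(14, 4, 37)
      fastpow(14, 4, 37): e is even, compute fastpow(14, 2, 37)
        fastpow(14, 2, 37): e is even, compute fastpow(14, 1, 37)
          fastpow(14, 1, 37): e is odd, compute fastpow(14, 0, 37)
          fastpow(14, 0, 37) = 1
          (14 * 1) % 37 = 14
        half=14, (14*14) % 37 = 11
      half=11, (11*11) % 37 = 10
    half=10, (10*10) % 37 = 26
  (14 * 26) % 37 = 31
half=31, (31*31) % 37 = 36

36


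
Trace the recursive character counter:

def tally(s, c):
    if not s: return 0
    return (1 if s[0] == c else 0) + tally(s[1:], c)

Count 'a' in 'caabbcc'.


s[0]='c' != 'a' -> 0
s[0]='a' == 'a' -> 1
s[0]='a' == 'a' -> 1
s[0]='b' != 'a' -> 0
s[0]='b' != 'a' -> 0
s[0]='c' != 'a' -> 0
s[0]='c' != 'a' -> 0
Sum: 0 + 1 + 1 + 0 + 0 + 0 + 0 = 2

2


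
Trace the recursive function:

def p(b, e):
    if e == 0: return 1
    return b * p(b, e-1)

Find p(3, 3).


p(3, 3)
= 3 * p(3, 2)
= 3 * 3 * p(3, 1)
= 3 * 3 * 3 * p(3, 0)
= 3 * 3 * 3 * 1
= 27

27


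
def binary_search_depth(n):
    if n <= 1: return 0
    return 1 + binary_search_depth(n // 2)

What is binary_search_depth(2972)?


2972 / 2 = 1486
1486 / 2 = 743
743 / 2 = 371
371 / 2 = 185
185 / 2 = 92
92 / 2 = 46
46 / 2 = 23
23 / 2 = 11
11 / 2 = 5
5 / 2 = 2
2 / 2 = 1
Reached 1 after 11 halvings

11


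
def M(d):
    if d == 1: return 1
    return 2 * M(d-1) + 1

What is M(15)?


M(15) = 2 * M(14) + 1
M(14) = 2 * M(13) + 1
M(13) = 2 * M(12) + 1
M(12) = 2 * M(11) + 1
M(11) = 2 * M(10) + 1
M(10) = 2 * M(9) + 1
M(9) = 2 * M(8) + 1
M(8) = 2 * M(7) + 1
M(7) = 2 * M(6) + 1
M(6) = 2 * M(5) + 1
M(5) = 2 * M(4) + 1
M(4) = 2 * M(3) + 1
M(3) = 2 * M(2) + 1
M(2) = 2 * M(1) + 1
M(1) = 1  (base case)
M(2) = 2 * 1 + 1 = 3
M(3) = 2 * 3 + 1 = 7
M(4) = 2 * 7 + 1 = 15
M(5) = 2 * 15 + 1 = 31
M(6) = 2 * 31 + 1 = 63
M(7) = 2 * 63 + 1 = 127
M(8) = 2 * 127 + 1 = 255
M(9) = 2 * 255 + 1 = 511
M(10) = 2 * 511 + 1 = 1023
M(11) = 2 * 1023 + 1 = 2047
M(12) = 2 * 2047 + 1 = 4095
M(13) = 2 * 4095 + 1 = 8191
M(14) = 2 * 8191 + 1 = 16383
M(15) = 2 * 16383 + 1 = 32767

32767


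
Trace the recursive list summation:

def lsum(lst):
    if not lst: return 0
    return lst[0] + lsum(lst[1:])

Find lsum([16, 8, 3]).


lsum([16, 8, 3]) = 16 + lsum([8, 3])
lsum([8, 3]) = 8 + lsum([3])
lsum([3]) = 3 + lsum([])
lsum([]) = 0  (base case)
Total: 16 + 8 + 3 + 0 = 27

27


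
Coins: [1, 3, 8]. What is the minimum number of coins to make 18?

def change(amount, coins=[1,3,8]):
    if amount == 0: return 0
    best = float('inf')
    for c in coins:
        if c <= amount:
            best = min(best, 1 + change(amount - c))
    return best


Building up with DP:
change(0) = 0
change(1) = min(1+change(0)=1+0=1) = 1
change(2) = min(1+change(1)=1+1=2) = 2
change(3) = min(1+change(2)=1+2=3, 1+change(0)=1+0=1) = 1
change(4) = min(1+change(3)=1+1=2, 1+change(1)=1+1=2) = 2
change(5) = min(1+change(4)=1+2=3, 1+change(2)=1+2=3) = 3
change(6) = min(1+change(5)=1+3=4, 1+change(3)=1+1=2) = 2
change(7) = min(1+change(6)=1+2=3, 1+change(4)=1+2=3) = 3
change(8) = min(1+change(7)=1+3=4, 1+change(5)=1+3=4, 1+change(0)=1+0=1) = 1
change(9) = min(1+change(8)=1+1=2, 1+change(6)=1+2=3, 1+change(1)=1+1=2) = 2
change(10) = min(1+change(9)=1+2=3, 1+change(7)=1+3=4, 1+change(2)=1+2=3) = 3
change(11) = min(1+change(10)=1+3=4, 1+change(8)=1+1=2, 1+change(3)=1+1=2) = 2
change(12) = min(1+change(11)=1+2=3, 1+change(9)=1+2=3, 1+change(4)=1+2=3) = 3
change(13) = min(1+change(12)=1+3=4, 1+change(10)=1+3=4, 1+change(5)=1+3=4) = 4
change(14) = min(1+change(13)=1+4=5, 1+change(11)=1+2=3, 1+change(6)=1+2=3) = 3
change(15) = min(1+change(14)=1+3=4, 1+change(12)=1+3=4, 1+change(7)=1+3=4) = 4
change(16) = min(1+change(15)=1+4=5, 1+change(13)=1+4=5, 1+change(8)=1+1=2) = 2
change(17) = min(1+change(16)=1+2=3, 1+change(14)=1+3=4, 1+change(9)=1+2=3) = 3
change(18) = min(1+change(17)=1+3=4, 1+change(15)=1+4=5, 1+change(10)=1+3=4) = 4

4


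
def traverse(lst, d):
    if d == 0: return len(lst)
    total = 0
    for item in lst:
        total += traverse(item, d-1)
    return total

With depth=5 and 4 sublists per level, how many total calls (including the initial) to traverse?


At depth 0 (root): 1 call
At depth 1: each of 1 parents calls traverse on 4 children = 4 calls
At depth 2: each of 4 parents calls traverse on 4 children = 16 calls
At depth 3: each of 16 parents calls traverse on 4 children = 64 calls
At depth 4: each of 64 parents calls traverse on 4 children = 256 calls
At depth 5: each of 256 parents calls traverse on 4 children = 1024 calls
Total: 1 + 4 + 16 + 64 + 256 + 1024 = 1365

1365


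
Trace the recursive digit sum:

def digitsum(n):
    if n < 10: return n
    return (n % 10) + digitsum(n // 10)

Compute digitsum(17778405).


digitsum(17778405) = 5 + digitsum(1777840)
digitsum(1777840) = 0 + digitsum(177784)
digitsum(177784) = 4 + digitsum(17778)
digitsum(17778) = 8 + digitsum(1777)
digitsum(1777) = 7 + digitsum(177)
digitsum(177) = 7 + digitsum(17)
digitsum(17) = 7 + digitsum(1)
digitsum(1) = 1  (base case)
Total: 5 + 0 + 4 + 8 + 7 + 7 + 7 + 1 = 39

39


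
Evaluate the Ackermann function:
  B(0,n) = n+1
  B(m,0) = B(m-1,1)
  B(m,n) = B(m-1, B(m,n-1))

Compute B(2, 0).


B(2, 0) = B(1, 1)
  B(1, 1) = B(0, B(1, 0))
    B(1, 0) = B(0, 1)
      B(0, 1) = 2
    = B(0, 2)
    B(0, 2) = 3
Result: B(2, 0) = 3

3


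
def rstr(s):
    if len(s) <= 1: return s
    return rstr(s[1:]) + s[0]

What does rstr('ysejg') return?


rstr('ysejg') = rstr('sejg') + 'y'
rstr('sejg') = rstr('ejg') + 's'
rstr('ejg') = rstr('jg') + 'e'
rstr('jg') = rstr('g') + 'j'
rstr('g') = 'g'  (base case)
Concatenating: 'g' + 'j' + 'e' + 's' + 'y' = 'gjesy'

gjesy


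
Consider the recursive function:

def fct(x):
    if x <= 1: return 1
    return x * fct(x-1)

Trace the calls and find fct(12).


fct(12)
= 12 * fct(11)
= 12 * 11 * fct(10)
= 12 * 11 * 10 * fct(9)
= 12 * 11 * 10 * 9 * fct(8)
= 12 * 11 * 10 * 9 * 8 * fct(7)
= 12 * 11 * 10 * 9 * 8 * 7 * fct(6)
= 12 * 11 * 10 * 9 * 8 * 7 * 6 * fct(5)
= 12 * 11 * 10 * 9 * 8 * 7 * 6 * 5 * fct(4)
= 12 * 11 * 10 * 9 * 8 * 7 * 6 * 5 * 4 * fct(3)
= 12 * 11 * 10 * 9 * 8 * 7 * 6 * 5 * 4 * 3 * fct(2)
= 12 * 11 * 10 * 9 * 8 * 7 * 6 * 5 * 4 * 3 * 2 * fct(1)
= 12 * 11 * 10 * 9 * 8 * 7 * 6 * 5 * 4 * 3 * 2 * 1
= 479001600

479001600


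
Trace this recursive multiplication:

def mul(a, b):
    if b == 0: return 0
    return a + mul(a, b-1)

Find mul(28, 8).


mul(28, 8) = 28 + mul(28, 7)
mul(28, 7) = 28 + mul(28, 6)
mul(28, 6) = 28 + mul(28, 5)
mul(28, 5) = 28 + mul(28, 4)
mul(28, 4) = 28 + mul(28, 3)
mul(28, 3) = 28 + mul(28, 2)
mul(28, 2) = 28 + mul(28, 1)
mul(28, 1) = 28 + mul(28, 0)
mul(28, 0) = 0  (base case)
Total: 28 + 28 + 28 + 28 + 28 + 28 + 28 + 28 + 0 = 224

224


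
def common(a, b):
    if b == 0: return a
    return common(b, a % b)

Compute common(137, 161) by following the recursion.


common(137, 161) = common(161, 137)
common(161, 137) = common(137, 24)
common(137, 24) = common(24, 17)
common(24, 17) = common(17, 7)
common(17, 7) = common(7, 3)
common(7, 3) = common(3, 1)
common(3, 1) = common(1, 0)
common(1, 0) = 1  (base case)

1


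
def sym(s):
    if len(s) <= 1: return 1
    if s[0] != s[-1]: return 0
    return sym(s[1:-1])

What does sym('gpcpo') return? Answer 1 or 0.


sym('gpcpo'): s[0]='g' != s[-1]='o' -> return 0
Result: 0 (not a palindrome)

0


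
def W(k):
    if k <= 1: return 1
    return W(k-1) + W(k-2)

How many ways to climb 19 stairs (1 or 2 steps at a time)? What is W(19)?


Building up from base cases:
W(0) = 1
W(1) = 1
W(2) = W(1) + W(0) = 1 + 1 = 2
W(3) = W(2) + W(1) = 2 + 1 = 3
W(4) = W(3) + W(2) = 3 + 2 = 5
W(5) = W(4) + W(3) = 5 + 3 = 8
W(6) = W(5) + W(4) = 8 + 5 = 13
W(7) = W(6) + W(5) = 13 + 8 = 21
W(8) = W(7) + W(6) = 21 + 13 = 34
W(9) = W(8) + W(7) = 34 + 21 = 55
W(10) = W(9) + W(8) = 55 + 34 = 89
W(11) = W(10) + W(9) = 89 + 55 = 144
W(12) = W(11) + W(10) = 144 + 89 = 233
W(13) = W(12) + W(11) = 233 + 144 = 377
W(14) = W(13) + W(12) = 377 + 233 = 610
W(15) = W(14) + W(13) = 610 + 377 = 987
W(16) = W(15) + W(14) = 987 + 610 = 1597
W(17) = W(16) + W(15) = 1597 + 987 = 2584
W(18) = W(17) + W(16) = 2584 + 1597 = 4181
W(19) = W(18) + W(17) = 4181 + 2584 = 6765

6765


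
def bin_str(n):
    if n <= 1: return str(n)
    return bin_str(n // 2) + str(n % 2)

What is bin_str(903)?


bin_str(903) = bin_str(451) + '1'
bin_str(451) = bin_str(225) + '1'
bin_str(225) = bin_str(112) + '1'
bin_str(112) = bin_str(56) + '0'
bin_str(56) = bin_str(28) + '0'
bin_str(28) = bin_str(14) + '0'
bin_str(14) = bin_str(7) + '0'
bin_str(7) = bin_str(3) + '1'
bin_str(3) = bin_str(1) + '1'
bin_str(1) = '1'  (base case)
Concatenating: '1' + '1' + '1' + '0' + '0' + '0' + '0' + '1' + '1' + '1' = '1110000111'

1110000111


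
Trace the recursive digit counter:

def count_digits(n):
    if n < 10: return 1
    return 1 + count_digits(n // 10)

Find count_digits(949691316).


count_digits(949691316) = 1 + count_digits(94969131)
count_digits(94969131) = 1 + count_digits(9496913)
count_digits(9496913) = 1 + count_digits(949691)
count_digits(949691) = 1 + count_digits(94969)
count_digits(94969) = 1 + count_digits(9496)
count_digits(9496) = 1 + count_digits(949)
count_digits(949) = 1 + count_digits(94)
count_digits(94) = 1 + count_digits(9)
count_digits(9) = 1  (base case: 9 < 10)
Unwinding: 1 + 1 + 1 + 1 + 1 + 1 + 1 + 1 + 1 = 9

9


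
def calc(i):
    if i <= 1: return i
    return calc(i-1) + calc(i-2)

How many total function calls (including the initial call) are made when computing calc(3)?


Let C(n) = total calls for calc(n)
C(0) = 1, C(1) = 1
C(2) = 1 + C(1) + C(0) = 1 + 1 + 1 = 3
C(3) = 1 + C(2) + C(1) = 1 + 3 + 1 = 5

5


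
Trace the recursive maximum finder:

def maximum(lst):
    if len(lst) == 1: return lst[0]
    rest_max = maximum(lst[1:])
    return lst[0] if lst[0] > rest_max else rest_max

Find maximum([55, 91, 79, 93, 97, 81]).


maximum([55, 91, 79, 93, 97, 81]): compare 55 with maximum([91, 79, 93, 97, 81])
maximum([91, 79, 93, 97, 81]): compare 91 with maximum([79, 93, 97, 81])
maximum([79, 93, 97, 81]): compare 79 with maximum([93, 97, 81])
maximum([93, 97, 81]): compare 93 with maximum([97, 81])
maximum([97, 81]): compare 97 with maximum([81])
maximum([81]) = 81  (base case)
Compare 97 with 81 -> 97
Compare 93 with 97 -> 97
Compare 79 with 97 -> 97
Compare 91 with 97 -> 97
Compare 55 with 97 -> 97

97


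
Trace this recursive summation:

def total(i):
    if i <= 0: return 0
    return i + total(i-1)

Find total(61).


total(61)
= 61 + 60 + 59 + 58 + 57 + 56 + 55 + 54 + 53 + 52 + 51 + 50 + 49 + 48 + 47 + 46 + 45 + 44 + 43 + 42 + 41 + 40 + 39 + 38 + 37 + 36 + 35 + 34 + 33 + 32 + 31 + 30 + 29 + 28 + 27 + 26 + 25 + 24 + 23 + 22 + 21 + 20 + 19 + 18 + 17 + 16 + 15 + 14 + 13 + 12 + 11 + 10 + 9 + 8 + 7 + 6 + 5 + 4 + 3 + 2 + 1 + total(0)
= 61 + 60 + 59 + 58 + 57 + 56 + 55 + 54 + 53 + 52 + 51 + 50 + 49 + 48 + 47 + 46 + 45 + 44 + 43 + 42 + 41 + 40 + 39 + 38 + 37 + 36 + 35 + 34 + 33 + 32 + 31 + 30 + 29 + 28 + 27 + 26 + 25 + 24 + 23 + 22 + 21 + 20 + 19 + 18 + 17 + 16 + 15 + 14 + 13 + 12 + 11 + 10 + 9 + 8 + 7 + 6 + 5 + 4 + 3 + 2 + 1 + 0
= 1891

1891


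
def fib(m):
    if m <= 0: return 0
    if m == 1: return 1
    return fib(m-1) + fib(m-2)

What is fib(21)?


Computing fib(21) bottom-up:
fib(0) = 0
fib(1) = 1
fib(2) = fib(1) + fib(0) = 1 + 0 = 1
fib(3) = fib(2) + fib(1) = 1 + 1 = 2
fib(4) = fib(3) + fib(2) = 2 + 1 = 3
fib(5) = fib(4) + fib(3) = 3 + 2 = 5
fib(6) = fib(5) + fib(4) = 5 + 3 = 8
fib(7) = fib(6) + fib(5) = 8 + 5 = 13
fib(8) = fib(7) + fib(6) = 13 + 8 = 21
fib(9) = fib(8) + fib(7) = 21 + 13 = 34
fib(10) = fib(9) + fib(8) = 34 + 21 = 55
fib(11) = fib(10) + fib(9) = 55 + 34 = 89
fib(12) = fib(11) + fib(10) = 89 + 55 = 144
fib(13) = fib(12) + fib(11) = 144 + 89 = 233
fib(14) = fib(13) + fib(12) = 233 + 144 = 377
fib(15) = fib(14) + fib(13) = 377 + 233 = 610
fib(16) = fib(15) + fib(14) = 610 + 377 = 987
fib(17) = fib(16) + fib(15) = 987 + 610 = 1597
fib(18) = fib(17) + fib(16) = 1597 + 987 = 2584
fib(19) = fib(18) + fib(17) = 2584 + 1597 = 4181
fib(20) = fib(19) + fib(18) = 4181 + 2584 = 6765
fib(21) = fib(20) + fib(19) = 6765 + 4181 = 10946

10946


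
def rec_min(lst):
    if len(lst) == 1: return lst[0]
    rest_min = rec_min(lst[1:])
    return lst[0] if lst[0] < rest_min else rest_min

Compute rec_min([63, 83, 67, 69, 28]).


rec_min([63, 83, 67, 69, 28]): compare 63 with rec_min([83, 67, 69, 28])
rec_min([83, 67, 69, 28]): compare 83 with rec_min([67, 69, 28])
rec_min([67, 69, 28]): compare 67 with rec_min([69, 28])
rec_min([69, 28]): compare 69 with rec_min([28])
rec_min([28]) = 28  (base case)
Compare 69 with 28 -> 28
Compare 67 with 28 -> 28
Compare 83 with 28 -> 28
Compare 63 with 28 -> 28

28


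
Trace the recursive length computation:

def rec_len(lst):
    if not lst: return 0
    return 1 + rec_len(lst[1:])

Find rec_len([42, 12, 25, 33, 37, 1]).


rec_len([42, 12, 25, 33, 37, 1]) = 1 + rec_len([12, 25, 33, 37, 1])
rec_len([12, 25, 33, 37, 1]) = 1 + rec_len([25, 33, 37, 1])
rec_len([25, 33, 37, 1]) = 1 + rec_len([33, 37, 1])
rec_len([33, 37, 1]) = 1 + rec_len([37, 1])
rec_len([37, 1]) = 1 + rec_len([1])
rec_len([1]) = 1 + rec_len([])
rec_len([]) = 0  (base case)
Unwinding: 1 + 1 + 1 + 1 + 1 + 1 + 0 = 6

6


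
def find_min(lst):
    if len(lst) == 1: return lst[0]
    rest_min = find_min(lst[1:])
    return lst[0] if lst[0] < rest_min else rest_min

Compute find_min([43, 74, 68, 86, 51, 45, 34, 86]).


find_min([43, 74, 68, 86, 51, 45, 34, 86]): compare 43 with find_min([74, 68, 86, 51, 45, 34, 86])
find_min([74, 68, 86, 51, 45, 34, 86]): compare 74 with find_min([68, 86, 51, 45, 34, 86])
find_min([68, 86, 51, 45, 34, 86]): compare 68 with find_min([86, 51, 45, 34, 86])
find_min([86, 51, 45, 34, 86]): compare 86 with find_min([51, 45, 34, 86])
find_min([51, 45, 34, 86]): compare 51 with find_min([45, 34, 86])
find_min([45, 34, 86]): compare 45 with find_min([34, 86])
find_min([34, 86]): compare 34 with find_min([86])
find_min([86]) = 86  (base case)
Compare 34 with 86 -> 34
Compare 45 with 34 -> 34
Compare 51 with 34 -> 34
Compare 86 with 34 -> 34
Compare 68 with 34 -> 34
Compare 74 with 34 -> 34
Compare 43 with 34 -> 34

34


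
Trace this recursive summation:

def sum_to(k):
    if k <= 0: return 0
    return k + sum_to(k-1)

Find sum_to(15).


sum_to(15)
= 15 + 14 + 13 + 12 + 11 + 10 + 9 + 8 + 7 + 6 + 5 + 4 + 3 + 2 + 1 + sum_to(0)
= 15 + 14 + 13 + 12 + 11 + 10 + 9 + 8 + 7 + 6 + 5 + 4 + 3 + 2 + 1 + 0
= 120

120


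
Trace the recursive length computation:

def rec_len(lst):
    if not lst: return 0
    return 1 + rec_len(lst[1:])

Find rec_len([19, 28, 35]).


rec_len([19, 28, 35]) = 1 + rec_len([28, 35])
rec_len([28, 35]) = 1 + rec_len([35])
rec_len([35]) = 1 + rec_len([])
rec_len([]) = 0  (base case)
Unwinding: 1 + 1 + 1 + 0 = 3

3


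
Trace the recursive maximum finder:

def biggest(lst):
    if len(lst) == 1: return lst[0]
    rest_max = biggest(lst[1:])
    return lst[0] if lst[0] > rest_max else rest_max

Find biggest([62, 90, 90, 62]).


biggest([62, 90, 90, 62]): compare 62 with biggest([90, 90, 62])
biggest([90, 90, 62]): compare 90 with biggest([90, 62])
biggest([90, 62]): compare 90 with biggest([62])
biggest([62]) = 62  (base case)
Compare 90 with 62 -> 90
Compare 90 with 90 -> 90
Compare 62 with 90 -> 90

90


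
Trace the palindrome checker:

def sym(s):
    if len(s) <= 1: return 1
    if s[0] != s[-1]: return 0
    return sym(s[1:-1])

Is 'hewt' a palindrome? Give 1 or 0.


sym('hewt'): s[0]='h' != s[-1]='t' -> return 0
Result: 0 (not a palindrome)

0


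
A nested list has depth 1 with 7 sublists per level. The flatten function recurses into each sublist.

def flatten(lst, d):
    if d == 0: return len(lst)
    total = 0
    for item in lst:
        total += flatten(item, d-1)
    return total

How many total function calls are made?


At depth 0 (root): 1 call
At depth 1: each of 1 parents calls flatten on 7 children = 7 calls
Total: 1 + 7 = 8

8


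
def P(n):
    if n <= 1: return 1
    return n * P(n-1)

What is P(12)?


P(12)
= 12 * P(11)
= 12 * 11 * P(10)
= 12 * 11 * 10 * P(9)
= 12 * 11 * 10 * 9 * P(8)
= 12 * 11 * 10 * 9 * 8 * P(7)
= 12 * 11 * 10 * 9 * 8 * 7 * P(6)
= 12 * 11 * 10 * 9 * 8 * 7 * 6 * P(5)
= 12 * 11 * 10 * 9 * 8 * 7 * 6 * 5 * P(4)
= 12 * 11 * 10 * 9 * 8 * 7 * 6 * 5 * 4 * P(3)
= 12 * 11 * 10 * 9 * 8 * 7 * 6 * 5 * 4 * 3 * P(2)
= 12 * 11 * 10 * 9 * 8 * 7 * 6 * 5 * 4 * 3 * 2 * P(1)
= 12 * 11 * 10 * 9 * 8 * 7 * 6 * 5 * 4 * 3 * 2 * 1
= 479001600

479001600


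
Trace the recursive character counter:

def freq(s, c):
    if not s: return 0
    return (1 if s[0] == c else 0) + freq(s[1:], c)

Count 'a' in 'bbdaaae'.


s[0]='b' != 'a' -> 0
s[0]='b' != 'a' -> 0
s[0]='d' != 'a' -> 0
s[0]='a' == 'a' -> 1
s[0]='a' == 'a' -> 1
s[0]='a' == 'a' -> 1
s[0]='e' != 'a' -> 0
Sum: 0 + 0 + 0 + 1 + 1 + 1 + 0 = 3

3


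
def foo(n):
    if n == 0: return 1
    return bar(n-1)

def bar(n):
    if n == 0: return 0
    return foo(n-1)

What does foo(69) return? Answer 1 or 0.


foo(69) = bar(68)
bar(68) = foo(67)
foo(67) = bar(66)
bar(66) = foo(65)
foo(65) = bar(64)
bar(64) = foo(63)
foo(63) = bar(62)
bar(62) = foo(61)
foo(61) = bar(60)
bar(60) = foo(59)
foo(59) = bar(58)
bar(58) = foo(57)
foo(57) = bar(56)
bar(56) = foo(55)
foo(55) = bar(54)
bar(54) = foo(53)
foo(53) = bar(52)
bar(52) = foo(51)
foo(51) = bar(50)
bar(50) = foo(49)
foo(49) = bar(48)
bar(48) = foo(47)
foo(47) = bar(46)
bar(46) = foo(45)
foo(45) = bar(44)
bar(44) = foo(43)
foo(43) = bar(42)
bar(42) = foo(41)
foo(41) = bar(40)
bar(40) = foo(39)
foo(39) = bar(38)
bar(38) = foo(37)
foo(37) = bar(36)
bar(36) = foo(35)
foo(35) = bar(34)
bar(34) = foo(33)
foo(33) = bar(32)
bar(32) = foo(31)
foo(31) = bar(30)
bar(30) = foo(29)
foo(29) = bar(28)
bar(28) = foo(27)
foo(27) = bar(26)
bar(26) = foo(25)
foo(25) = bar(24)
bar(24) = foo(23)
foo(23) = bar(22)
bar(22) = foo(21)
foo(21) = bar(20)
bar(20) = foo(19)
foo(19) = bar(18)
bar(18) = foo(17)
foo(17) = bar(16)
bar(16) = foo(15)
foo(15) = bar(14)
bar(14) = foo(13)
foo(13) = bar(12)
bar(12) = foo(11)
foo(11) = bar(10)
bar(10) = foo(9)
foo(9) = bar(8)
bar(8) = foo(7)
foo(7) = bar(6)
bar(6) = foo(5)
foo(5) = bar(4)
bar(4) = foo(3)
foo(3) = bar(2)
bar(2) = foo(1)
foo(1) = bar(0)
bar(0) = 0  (base case)
Result: 0

0


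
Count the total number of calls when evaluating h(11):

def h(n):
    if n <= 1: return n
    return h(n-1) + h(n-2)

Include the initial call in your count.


Let C(n) = total calls for h(n)
C(0) = 1, C(1) = 1
C(2) = 1 + C(1) + C(0) = 1 + 1 + 1 = 3
C(3) = 1 + C(2) + C(1) = 1 + 3 + 1 = 5
C(4) = 1 + C(3) + C(2) = 1 + 5 + 3 = 9
C(5) = 1 + C(4) + C(3) = 1 + 9 + 5 = 15
C(6) = 1 + C(5) + C(4) = 1 + 15 + 9 = 25
C(7) = 1 + C(6) + C(5) = 1 + 25 + 15 = 41
C(8) = 1 + C(7) + C(6) = 1 + 41 + 25 = 67
C(9) = 1 + C(8) + C(7) = 1 + 67 + 41 = 109
C(10) = 1 + C(9) + C(8) = 1 + 109 + 67 = 177
C(11) = 1 + C(10) + C(9) = 1 + 177 + 109 = 287

287


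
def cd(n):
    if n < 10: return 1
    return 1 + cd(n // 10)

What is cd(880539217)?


cd(880539217) = 1 + cd(88053921)
cd(88053921) = 1 + cd(8805392)
cd(8805392) = 1 + cd(880539)
cd(880539) = 1 + cd(88053)
cd(88053) = 1 + cd(8805)
cd(8805) = 1 + cd(880)
cd(880) = 1 + cd(88)
cd(88) = 1 + cd(8)
cd(8) = 1  (base case: 8 < 10)
Unwinding: 1 + 1 + 1 + 1 + 1 + 1 + 1 + 1 + 1 = 9

9


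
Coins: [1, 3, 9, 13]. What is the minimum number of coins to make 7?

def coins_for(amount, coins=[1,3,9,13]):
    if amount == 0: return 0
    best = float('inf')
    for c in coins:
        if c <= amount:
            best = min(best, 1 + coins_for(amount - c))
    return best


Building up with DP:
coins_for(0) = 0
coins_for(1) = min(1+coins_for(0)=1+0=1) = 1
coins_for(2) = min(1+coins_for(1)=1+1=2) = 2
coins_for(3) = min(1+coins_for(2)=1+2=3, 1+coins_for(0)=1+0=1) = 1
coins_for(4) = min(1+coins_for(3)=1+1=2, 1+coins_for(1)=1+1=2) = 2
coins_for(5) = min(1+coins_for(4)=1+2=3, 1+coins_for(2)=1+2=3) = 3
coins_for(6) = min(1+coins_for(5)=1+3=4, 1+coins_for(3)=1+1=2) = 2
coins_for(7) = min(1+coins_for(6)=1+2=3, 1+coins_for(4)=1+2=3) = 3

3


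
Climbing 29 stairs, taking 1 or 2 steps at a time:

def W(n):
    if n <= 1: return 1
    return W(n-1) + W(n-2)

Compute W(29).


Building up from base cases:
W(0) = 1
W(1) = 1
W(2) = W(1) + W(0) = 1 + 1 = 2
W(3) = W(2) + W(1) = 2 + 1 = 3
W(4) = W(3) + W(2) = 3 + 2 = 5
W(5) = W(4) + W(3) = 5 + 3 = 8
W(6) = W(5) + W(4) = 8 + 5 = 13
W(7) = W(6) + W(5) = 13 + 8 = 21
W(8) = W(7) + W(6) = 21 + 13 = 34
W(9) = W(8) + W(7) = 34 + 21 = 55
W(10) = W(9) + W(8) = 55 + 34 = 89
W(11) = W(10) + W(9) = 89 + 55 = 144
W(12) = W(11) + W(10) = 144 + 89 = 233
W(13) = W(12) + W(11) = 233 + 144 = 377
W(14) = W(13) + W(12) = 377 + 233 = 610
W(15) = W(14) + W(13) = 610 + 377 = 987
W(16) = W(15) + W(14) = 987 + 610 = 1597
W(17) = W(16) + W(15) = 1597 + 987 = 2584
W(18) = W(17) + W(16) = 2584 + 1597 = 4181
W(19) = W(18) + W(17) = 4181 + 2584 = 6765
W(20) = W(19) + W(18) = 6765 + 4181 = 10946
W(21) = W(20) + W(19) = 10946 + 6765 = 17711
W(22) = W(21) + W(20) = 17711 + 10946 = 28657
W(23) = W(22) + W(21) = 28657 + 17711 = 46368
W(24) = W(23) + W(22) = 46368 + 28657 = 75025
W(25) = W(24) + W(23) = 75025 + 46368 = 121393
W(26) = W(25) + W(24) = 121393 + 75025 = 196418
W(27) = W(26) + W(25) = 196418 + 121393 = 317811
W(28) = W(27) + W(26) = 317811 + 196418 = 514229
W(29) = W(28) + W(27) = 514229 + 317811 = 832040

832040


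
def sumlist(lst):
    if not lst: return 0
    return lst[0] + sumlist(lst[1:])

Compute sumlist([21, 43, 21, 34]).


sumlist([21, 43, 21, 34]) = 21 + sumlist([43, 21, 34])
sumlist([43, 21, 34]) = 43 + sumlist([21, 34])
sumlist([21, 34]) = 21 + sumlist([34])
sumlist([34]) = 34 + sumlist([])
sumlist([]) = 0  (base case)
Total: 21 + 43 + 21 + 34 + 0 = 119

119


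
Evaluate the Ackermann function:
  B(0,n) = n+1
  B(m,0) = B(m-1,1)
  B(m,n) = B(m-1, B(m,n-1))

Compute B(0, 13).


B(0, 13) = 14
Result: B(0, 13) = 14

14


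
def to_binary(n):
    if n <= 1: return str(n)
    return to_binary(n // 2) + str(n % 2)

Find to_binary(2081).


to_binary(2081) = to_binary(1040) + '1'
to_binary(1040) = to_binary(520) + '0'
to_binary(520) = to_binary(260) + '0'
to_binary(260) = to_binary(130) + '0'
to_binary(130) = to_binary(65) + '0'
to_binary(65) = to_binary(32) + '1'
to_binary(32) = to_binary(16) + '0'
to_binary(16) = to_binary(8) + '0'
to_binary(8) = to_binary(4) + '0'
to_binary(4) = to_binary(2) + '0'
to_binary(2) = to_binary(1) + '0'
to_binary(1) = '1'  (base case)
Concatenating: '1' + '0' + '0' + '0' + '0' + '0' + '1' + '0' + '0' + '0' + '0' + '1' = '100000100001'

100000100001


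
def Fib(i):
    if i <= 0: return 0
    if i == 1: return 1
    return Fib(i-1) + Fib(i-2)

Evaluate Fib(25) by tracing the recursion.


Computing Fib(25) bottom-up:
Fib(0) = 0
Fib(1) = 1
Fib(2) = Fib(1) + Fib(0) = 1 + 0 = 1
Fib(3) = Fib(2) + Fib(1) = 1 + 1 = 2
Fib(4) = Fib(3) + Fib(2) = 2 + 1 = 3
Fib(5) = Fib(4) + Fib(3) = 3 + 2 = 5
Fib(6) = Fib(5) + Fib(4) = 5 + 3 = 8
Fib(7) = Fib(6) + Fib(5) = 8 + 5 = 13
Fib(8) = Fib(7) + Fib(6) = 13 + 8 = 21
Fib(9) = Fib(8) + Fib(7) = 21 + 13 = 34
Fib(10) = Fib(9) + Fib(8) = 34 + 21 = 55
Fib(11) = Fib(10) + Fib(9) = 55 + 34 = 89
Fib(12) = Fib(11) + Fib(10) = 89 + 55 = 144
Fib(13) = Fib(12) + Fib(11) = 144 + 89 = 233
Fib(14) = Fib(13) + Fib(12) = 233 + 144 = 377
Fib(15) = Fib(14) + Fib(13) = 377 + 233 = 610
Fib(16) = Fib(15) + Fib(14) = 610 + 377 = 987
Fib(17) = Fib(16) + Fib(15) = 987 + 610 = 1597
Fib(18) = Fib(17) + Fib(16) = 1597 + 987 = 2584
Fib(19) = Fib(18) + Fib(17) = 2584 + 1597 = 4181
Fib(20) = Fib(19) + Fib(18) = 4181 + 2584 = 6765
Fib(21) = Fib(20) + Fib(19) = 6765 + 4181 = 10946
Fib(22) = Fib(21) + Fib(20) = 10946 + 6765 = 17711
Fib(23) = Fib(22) + Fib(21) = 17711 + 10946 = 28657
Fib(24) = Fib(23) + Fib(22) = 28657 + 17711 = 46368
Fib(25) = Fib(24) + Fib(23) = 46368 + 28657 = 75025

75025
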